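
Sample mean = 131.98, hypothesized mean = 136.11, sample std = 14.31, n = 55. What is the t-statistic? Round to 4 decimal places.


t = (xbar - mu0) / (s/sqrt(n))
xbar - mu0 = 131.98 - 136.11 = -4.13
sqrt(55) ≈ 7.41619849
s/sqrt(n) = 14.31 / 7.41619849 ≈ 1.92956001
t = -4.13 / 1.92956001 ≈ -2.140384

-2.1404


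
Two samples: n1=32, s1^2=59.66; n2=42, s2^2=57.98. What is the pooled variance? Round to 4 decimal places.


sp^2 = ((n1-1)*s1^2 + (n2-1)*s2^2)/(n1+n2-2)
(n1-1)*s1^2 = 31 * 59.66 = 1849.46
(n2-1)*s2^2 = 41 * 57.98 = 2377.18
numerator = 1849.46 + 2377.18 = 4226.64
n1+n2-2 = 72
sp^2 = 4226.64 / 72 = 17611/300 ≈ 58.703333

58.7033


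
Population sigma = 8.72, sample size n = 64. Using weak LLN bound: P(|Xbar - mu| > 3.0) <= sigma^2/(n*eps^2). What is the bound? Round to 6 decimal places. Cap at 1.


bound = min(1, sigma^2/(n*eps^2))
sigma^2 = 8.72^2 = 76.0384
n*eps^2 = 64 * 3.0^2 = 64 * 9 = 576
sigma^2/(n*eps^2) = 76.0384 / 576 ≈ 0.13201111

0.132011


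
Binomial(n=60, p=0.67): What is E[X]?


E[X] = n*p = 60 * 0.67 = 40.2

40.2


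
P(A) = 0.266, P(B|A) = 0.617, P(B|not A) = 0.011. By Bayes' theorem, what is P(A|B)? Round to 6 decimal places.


P(A|B) = P(B|A)*P(A) / P(B), P(B) = P(B|A)*P(A) + P(B|not A)*P(not A)
P(B|A)*P(A) = 0.617 * 0.266 = 0.164122
P(B|not A)*P(not A) = 0.011 * 0.734 = 0.008074
P(B) = 0.164122 + 0.008074 = 0.172196
P(A|B) = 0.164122 / 0.172196 ≈ 0.95311157

0.953112


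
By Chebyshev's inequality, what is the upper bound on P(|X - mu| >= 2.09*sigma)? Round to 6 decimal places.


P <= 1/k^2
k^2 = 2.09^2 = 4.3681
1/k^2 = 1 / 4.3681 ≈ 0.22893249

0.228932


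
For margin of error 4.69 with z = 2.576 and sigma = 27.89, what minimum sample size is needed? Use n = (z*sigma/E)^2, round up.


z*sigma/E = 2.576 * 27.89 / 4.69 = 128294/8375 ≈ 15.318687
(z*sigma/E)^2 ≈ 234.662158
round up: n = 235

235


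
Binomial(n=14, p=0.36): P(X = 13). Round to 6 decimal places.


P = C(n,k) * p^k * (1-p)^(n-k)
C(14,13) = 14
p^k = 0.36^13 ≈ 0.000001705817
(1-p)^(n-k) = 0.64^1 = 0.64
P = 14 * 0.000001705817 * 0.64 ≈ 0.000015

0.000015


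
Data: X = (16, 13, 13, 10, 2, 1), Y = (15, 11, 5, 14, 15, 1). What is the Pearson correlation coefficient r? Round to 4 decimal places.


r = sum((xi-xbar)(yi-ybar)) / sqrt(sum((xi-xbar)^2) * sum((yi-ybar)^2))
n = 6, xbar = 55/6 ≈ 9.166667, ybar = 61/6 ≈ 10.166667
Sxy = sum((xi-xbar)(yi-ybar)) = 359/6 ≈ 59.833333
Sxx = sum((xi-xbar)^2) = 1169/6 ≈ 194.833333
Syy = sum((yi-ybar)^2) = 1037/6 ≈ 172.833333
sqrt(Sxx*Syy) ≈ 183.503936
r = Sxy / sqrt(Sxx*Syy) = 59.833333 / 183.503936 ≈ 0.326060

0.3261


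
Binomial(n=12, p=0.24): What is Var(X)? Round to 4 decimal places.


Var = n*p*(1-p) = 12 * 0.24 * 0.76 = 2.1888

2.1888


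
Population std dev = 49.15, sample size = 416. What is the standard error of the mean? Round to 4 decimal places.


SE = sigma / sqrt(n)
sqrt(416) ≈ 20.396078
SE = 49.15 / 20.396078 ≈ 2.409777

2.4098


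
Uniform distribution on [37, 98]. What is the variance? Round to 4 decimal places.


Var = (b-a)^2 / 12
(b-a)^2 = (98 - 37)^2 = 3721
Var = 3721/12 ≈ 310.083333

310.0833


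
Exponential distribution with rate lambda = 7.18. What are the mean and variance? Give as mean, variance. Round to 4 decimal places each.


mean = 1/lam, var = 1/lam^2
mean = 1 / 7.18 = 50/359 ≈ 0.139276
lam^2 = 7.18^2 = 51.5524
var = 1 / 51.5524 ≈ 0.019398

0.1393, 0.0194


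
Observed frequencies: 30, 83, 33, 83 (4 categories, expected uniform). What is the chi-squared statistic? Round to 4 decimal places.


chi2 = sum((O-E)^2/E), E = total/4
total = 229, E = 229/4 = 57.25
(30 - 57.25)^2 / 57.25 = 742.5625 / 57.25 = 11881/916 ≈ 12.970524
(83 - 57.25)^2 / 57.25 = 663.0625 / 57.25 = 10609/916 ≈ 11.581878
(33 - 57.25)^2 / 57.25 = 588.0625 / 57.25 = 9409/916 ≈ 10.271834
(83 - 57.25)^2 / 57.25 = 663.0625 / 57.25 = 10609/916 ≈ 11.581878
chi2 = 10627/229 ≈ 46.406114

46.4061


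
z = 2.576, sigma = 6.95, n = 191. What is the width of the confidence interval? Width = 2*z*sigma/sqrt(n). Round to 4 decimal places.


width = 2*z*sigma/sqrt(n)
2*z*sigma = 2 * 2.576 * 6.95 = 35.8064
sqrt(191) ≈ 13.820275
width = 35.8064 / 13.820275 ≈ 2.590860

2.5909


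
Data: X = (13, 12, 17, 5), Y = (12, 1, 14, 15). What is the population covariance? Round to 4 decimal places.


Cov = (1/n)*sum((xi-xbar)(yi-ybar))
n = 4, xbar = 47/4 = 11.75, ybar = 42/4 = 10.5
sum((xi-xbar)(yi-ybar)) = -12.5
Cov = -12.5 / 4 = -3.125

-3.1250


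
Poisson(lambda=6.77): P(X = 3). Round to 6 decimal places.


P = e^(-lam) * lam^k / k!
e^(-6.77) ≈ 0.001147695
lam^k = 6.77^3 = 310.288733
k! = 3! = 6
P = 0.001147695 * 310.288733 / 6 ≈ 0.059353

0.059353


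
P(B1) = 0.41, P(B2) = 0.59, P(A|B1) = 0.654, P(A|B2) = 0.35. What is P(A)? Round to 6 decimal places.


P(A) = P(A|B1)*P(B1) + P(A|B2)*P(B2)
P(A|B1)*P(B1) = 0.654 * 0.41 = 0.26814
P(A|B2)*P(B2) = 0.35 * 0.59 = 0.2065
P(A) = 0.26814 + 0.2065 = 0.47464

0.474640


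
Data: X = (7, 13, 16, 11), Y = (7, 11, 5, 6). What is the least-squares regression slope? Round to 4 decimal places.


b = sum((xi-xbar)(yi-ybar)) / sum((xi-xbar)^2)
n = 4, xbar = 47/4 = 11.75, ybar = 29/4 = 7.25
Sxy = sum((xi-xbar)(yi-ybar)) = -2.75
Sxx = sum((xi-xbar)^2) = 42.75
b = Sxy / Sxx = -11/171 ≈ -0.064327

-0.0643


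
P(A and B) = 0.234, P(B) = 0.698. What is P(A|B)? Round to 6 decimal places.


P(A|B) = P(A and B) / P(B) = 0.234 / 0.698 = 117/349 ≈ 0.33524355

0.335244


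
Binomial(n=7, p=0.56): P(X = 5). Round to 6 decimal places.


P = C(n,k) * p^k * (1-p)^(n-k)
C(7,5) = 21
p^k = 0.56^5 ≈ 0.05507318
(1-p)^(n-k) = 0.44^2 = 0.1936
P = 21 * 0.05507318 * 0.1936 ≈ 0.223906

0.223906


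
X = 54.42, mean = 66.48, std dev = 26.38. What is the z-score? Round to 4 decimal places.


z = (X - mu) / sigma
X - mu = 54.42 - 66.48 = -12.06
z = -12.06 / 26.38 = -603/1319 ≈ -0.457165

-0.4572


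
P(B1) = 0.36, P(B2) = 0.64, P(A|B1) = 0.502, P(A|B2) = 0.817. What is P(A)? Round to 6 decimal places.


P(A) = P(A|B1)*P(B1) + P(A|B2)*P(B2)
P(A|B1)*P(B1) = 0.502 * 0.36 = 0.18072
P(A|B2)*P(B2) = 0.817 * 0.64 = 0.52288
P(A) = 0.18072 + 0.52288 = 0.7036

0.703600


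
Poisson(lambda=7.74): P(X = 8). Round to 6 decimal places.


P = e^(-lam) * lam^k / k!
e^(-7.74) ≈ 0.0004350716
lam^k = 7.74^8 ≈ 12880350.626356
k! = 8! = 40320
P = 0.0004350716 * 12880350.626356 / 40320 ≈ 0.138985

0.138985


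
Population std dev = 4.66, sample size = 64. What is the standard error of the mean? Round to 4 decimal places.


SE = sigma / sqrt(n)
sqrt(64) = 8
SE = 4.66 / 8 = 0.5825

0.5825


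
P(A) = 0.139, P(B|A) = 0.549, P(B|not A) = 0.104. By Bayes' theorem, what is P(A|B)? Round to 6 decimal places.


P(A|B) = P(B|A)*P(A) / P(B), P(B) = P(B|A)*P(A) + P(B|not A)*P(not A)
P(B|A)*P(A) = 0.549 * 0.139 = 0.076311
P(B|not A)*P(not A) = 0.104 * 0.861 = 0.089544
P(B) = 0.076311 + 0.089544 = 0.165855
P(A|B) = 0.076311 / 0.165855 ≈ 0.46010672

0.460107


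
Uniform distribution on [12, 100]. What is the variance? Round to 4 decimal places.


Var = (b-a)^2 / 12
(b-a)^2 = (100 - 12)^2 = 7744
Var = 7744/12 ≈ 645.333333

645.3333


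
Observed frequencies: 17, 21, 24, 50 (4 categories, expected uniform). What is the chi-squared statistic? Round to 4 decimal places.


chi2 = sum((O-E)^2/E), E = total/4
total = 112, E = 112/4 = 28
(17 - 28)^2 / 28 = 121 / 28 = 121/28 ≈ 4.321429
(21 - 28)^2 / 28 = 49 / 28 = 1.75
(24 - 28)^2 / 28 = 16 / 28 = 4/7 ≈ 0.571429
(50 - 28)^2 / 28 = 484 / 28 = 121/7 ≈ 17.285714
chi2 = 335/14 ≈ 23.928571

23.9286


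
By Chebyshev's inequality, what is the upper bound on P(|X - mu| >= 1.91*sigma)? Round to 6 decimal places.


P <= 1/k^2
k^2 = 1.91^2 = 3.6481
1/k^2 = 1 / 3.6481 ≈ 0.27411529

0.274115


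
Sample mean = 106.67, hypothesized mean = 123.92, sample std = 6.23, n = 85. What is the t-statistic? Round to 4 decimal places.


t = (xbar - mu0) / (s/sqrt(n))
xbar - mu0 = 106.67 - 123.92 = -17.25
sqrt(85) ≈ 9.21954446
s/sqrt(n) = 6.23 / 9.21954446 ≈ 0.67573838
t = -17.25 / 0.67573838 ≈ -25.527631

-25.5276


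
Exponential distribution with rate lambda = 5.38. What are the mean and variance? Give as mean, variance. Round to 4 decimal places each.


mean = 1/lam, var = 1/lam^2
mean = 1 / 5.38 = 50/269 ≈ 0.185874
lam^2 = 5.38^2 = 28.9444
var = 1 / 28.9444 ≈ 0.034549

0.1859, 0.0345


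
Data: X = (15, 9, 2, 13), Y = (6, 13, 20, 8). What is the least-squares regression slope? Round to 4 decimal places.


b = sum((xi-xbar)(yi-ybar)) / sum((xi-xbar)^2)
n = 4, xbar = 39/4 = 9.75, ybar = 47/4 = 11.75
Sxy = sum((xi-xbar)(yi-ybar)) = -107.25
Sxx = sum((xi-xbar)^2) = 98.75
b = Sxy / Sxx = -429/395 ≈ -1.086076

-1.0861


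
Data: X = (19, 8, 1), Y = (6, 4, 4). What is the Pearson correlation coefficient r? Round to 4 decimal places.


r = sum((xi-xbar)(yi-ybar)) / sqrt(sum((xi-xbar)^2) * sum((yi-ybar)^2))
n = 3, xbar = 28/3 ≈ 9.333333, ybar = 14/3 ≈ 4.666667
Sxy = sum((xi-xbar)(yi-ybar)) = 58/3 ≈ 19.333333
Sxx = sum((xi-xbar)^2) = 494/3 ≈ 164.666667
Syy = sum((yi-ybar)^2) = 8/3 ≈ 2.666667
sqrt(Sxx*Syy) ≈ 20.954978
r = Sxy / sqrt(Sxx*Syy) = 19.333333 / 20.954978 ≈ 0.922613

0.9226


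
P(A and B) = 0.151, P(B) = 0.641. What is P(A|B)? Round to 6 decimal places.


P(A|B) = P(A and B) / P(B) = 0.151 / 0.641 = 151/641 ≈ 0.23556942

0.235569


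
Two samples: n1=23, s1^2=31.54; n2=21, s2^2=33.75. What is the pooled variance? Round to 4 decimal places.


sp^2 = ((n1-1)*s1^2 + (n2-1)*s2^2)/(n1+n2-2)
(n1-1)*s1^2 = 22 * 31.54 = 693.88
(n2-1)*s2^2 = 20 * 33.75 = 675
numerator = 693.88 + 675 = 1368.88
n1+n2-2 = 42
sp^2 = 1368.88 / 42 = 17111/525 ≈ 32.592381

32.5924


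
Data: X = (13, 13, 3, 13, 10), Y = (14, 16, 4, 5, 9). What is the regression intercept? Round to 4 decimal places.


a = ybar - b*xbar, where b = sum((xi-xbar)(yi-ybar)) / sum((xi-xbar)^2)
n = 5, xbar = 52/5 = 10.4, ybar = 48/5 = 9.6
Sxy = sum((xi-xbar)(yi-ybar)) = 57.8
Sxx = sum((xi-xbar)^2) = 75.2
b = Sxy / Sxx = 289/376 ≈ 0.768617
a = 9.6 - 0.768617 * 10.4 = 151/94 ≈ 1.606383

1.6064


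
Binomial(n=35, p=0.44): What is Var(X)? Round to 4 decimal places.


Var = n*p*(1-p) = 35 * 0.44 * 0.56 = 8.624

8.6240


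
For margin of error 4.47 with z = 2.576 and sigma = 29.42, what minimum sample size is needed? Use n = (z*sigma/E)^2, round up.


z*sigma/E = 2.576 * 29.42 / 4.47 ≈ 16.954345
(z*sigma/E)^2 ≈ 287.449798
round up: n = 288

288


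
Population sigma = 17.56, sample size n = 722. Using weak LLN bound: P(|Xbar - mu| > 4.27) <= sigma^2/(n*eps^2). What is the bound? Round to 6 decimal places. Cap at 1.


bound = min(1, sigma^2/(n*eps^2))
sigma^2 = 17.56^2 = 308.3536
n*eps^2 = 722 * 4.27^2 = 722 * 18.2329 = 13164.1538
sigma^2/(n*eps^2) = 308.3536 / 13164.1538 ≈ 0.02342373

0.023424


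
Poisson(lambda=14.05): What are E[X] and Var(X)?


E[X] = Var(X) = lambda = 14.05

14.05, 14.05


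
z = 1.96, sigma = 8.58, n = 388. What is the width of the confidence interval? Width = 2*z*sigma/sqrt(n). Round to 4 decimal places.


width = 2*z*sigma/sqrt(n)
2*z*sigma = 2 * 1.96 * 8.58 = 33.6336
sqrt(388) ≈ 19.697716
width = 33.6336 / 19.697716 ≈ 1.707487

1.7075


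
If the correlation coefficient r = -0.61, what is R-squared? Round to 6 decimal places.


R^2 = r^2 = (-0.61)^2 = 0.3721

0.372100


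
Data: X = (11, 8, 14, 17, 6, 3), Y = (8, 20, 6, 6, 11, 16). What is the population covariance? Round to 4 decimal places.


Cov = (1/n)*sum((xi-xbar)(yi-ybar))
n = 6, xbar = 59/6 ≈ 9.833333, ybar = 67/6 ≈ 11.166667
sum((xi-xbar)(yi-ybar)) = -665/6 ≈ -110.833333
Cov = -110.833333 / 6 = -665/36 ≈ -18.472222

-18.4722


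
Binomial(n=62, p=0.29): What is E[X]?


E[X] = n*p = 62 * 0.29 = 17.98

17.98


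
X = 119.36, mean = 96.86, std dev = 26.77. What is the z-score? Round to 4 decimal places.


z = (X - mu) / sigma
X - mu = 119.36 - 96.86 = 22.5
z = 22.5 / 26.77 = 2250/2677 ≈ 0.840493

0.8405


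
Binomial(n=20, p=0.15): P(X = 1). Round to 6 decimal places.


P = C(n,k) * p^k * (1-p)^(n-k)
C(20,1) = 20
p^k = 0.15^1 = 0.15
(1-p)^(n-k) = 0.85^19 ≈ 0.04559945
P = 20 * 0.15 * 0.04559945 ≈ 0.136798

0.136798


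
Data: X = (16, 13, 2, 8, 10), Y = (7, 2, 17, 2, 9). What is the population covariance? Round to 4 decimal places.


Cov = (1/n)*sum((xi-xbar)(yi-ybar))
n = 5, xbar = 49/5 = 9.8, ybar = 37/5 = 7.4
sum((xi-xbar)(yi-ybar)) = -84.6
Cov = -84.6 / 5 = -16.92

-16.9200


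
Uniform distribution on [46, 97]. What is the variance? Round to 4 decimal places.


Var = (b-a)^2 / 12
(b-a)^2 = (97 - 46)^2 = 2601
Var = 2601/12 = 216.75

216.7500


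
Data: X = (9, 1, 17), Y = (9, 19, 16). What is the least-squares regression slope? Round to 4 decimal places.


b = sum((xi-xbar)(yi-ybar)) / sum((xi-xbar)^2)
n = 3, xbar = 27/3 = 9, ybar = 44/3 ≈ 14.666667
Sxy = sum((xi-xbar)(yi-ybar)) = -24
Sxx = sum((xi-xbar)^2) = 128
b = Sxy / Sxx = -0.1875

-0.1875


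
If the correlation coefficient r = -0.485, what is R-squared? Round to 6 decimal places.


R^2 = r^2 = (-0.485)^2 = 0.235225

0.235225


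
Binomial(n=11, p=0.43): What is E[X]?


E[X] = n*p = 11 * 0.43 = 4.73

4.73


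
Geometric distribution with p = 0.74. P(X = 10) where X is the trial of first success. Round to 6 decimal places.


P = (1-p)^(k-1) * p
(1-p)^(k-1) = 0.26^9 ≈ 0.000005429504
P = 0.000005429504 * 0.74 ≈ 0.000004017833

0.000004


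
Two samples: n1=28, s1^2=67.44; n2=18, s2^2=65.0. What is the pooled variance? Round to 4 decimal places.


sp^2 = ((n1-1)*s1^2 + (n2-1)*s2^2)/(n1+n2-2)
(n1-1)*s1^2 = 27 * 67.44 = 1820.88
(n2-1)*s2^2 = 17 * 65.0 = 1105
numerator = 1820.88 + 1105 = 2925.88
n1+n2-2 = 44
sp^2 = 2925.88 / 44 = 73147/1100 ≈ 66.497273

66.4973


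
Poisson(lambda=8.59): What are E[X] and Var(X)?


E[X] = Var(X) = lambda = 8.59

8.59, 8.59


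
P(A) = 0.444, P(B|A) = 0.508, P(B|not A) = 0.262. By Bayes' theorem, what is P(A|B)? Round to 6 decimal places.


P(A|B) = P(B|A)*P(A) / P(B), P(B) = P(B|A)*P(A) + P(B|not A)*P(not A)
P(B|A)*P(A) = 0.508 * 0.444 = 0.225552
P(B|not A)*P(not A) = 0.262 * 0.556 = 0.145672
P(B) = 0.225552 + 0.145672 = 0.371224
P(A|B) = 0.225552 / 0.371224 ≈ 0.60759003

0.607590


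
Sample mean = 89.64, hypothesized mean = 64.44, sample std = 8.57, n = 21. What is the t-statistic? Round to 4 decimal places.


t = (xbar - mu0) / (s/sqrt(n))
xbar - mu0 = 89.64 - 64.44 = 25.2
sqrt(21) ≈ 4.58257569
s/sqrt(n) = 8.57 / 4.58257569 ≈ 1.87012732
t = 25.2 / 1.87012732 ≈ 13.475018

13.4750


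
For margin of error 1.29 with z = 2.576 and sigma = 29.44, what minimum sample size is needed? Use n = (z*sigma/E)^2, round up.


z*sigma/E = 2.576 * 29.44 / 1.29 ≈ 58.788713
(z*sigma/E)^2 ≈ 3456.112797
round up: n = 3457

3457


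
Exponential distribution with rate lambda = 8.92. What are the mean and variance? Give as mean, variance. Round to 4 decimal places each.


mean = 1/lam, var = 1/lam^2
mean = 1 / 8.92 = 25/223 ≈ 0.112108
lam^2 = 8.92^2 = 79.5664
var = 1 / 79.5664 ≈ 0.012568

0.1121, 0.0126


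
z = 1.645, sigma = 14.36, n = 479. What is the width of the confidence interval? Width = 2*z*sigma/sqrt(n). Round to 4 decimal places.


width = 2*z*sigma/sqrt(n)
2*z*sigma = 2 * 1.645 * 14.36 = 47.2444
sqrt(479) ≈ 21.886069
width = 47.2444 / 21.886069 ≈ 2.158652

2.1587


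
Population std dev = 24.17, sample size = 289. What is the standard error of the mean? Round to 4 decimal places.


SE = sigma / sqrt(n)
sqrt(289) = 17
SE = 24.17 / 17 = 2417/1700 ≈ 1.421765

1.4218


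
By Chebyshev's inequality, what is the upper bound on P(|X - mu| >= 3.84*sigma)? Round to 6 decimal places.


P <= 1/k^2
k^2 = 3.84^2 = 14.7456
1/k^2 = 1 / 14.7456 = 625/9216 ≈ 0.06781684

0.067817


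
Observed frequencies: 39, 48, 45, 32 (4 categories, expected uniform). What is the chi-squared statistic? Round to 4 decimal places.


chi2 = sum((O-E)^2/E), E = total/4
total = 164, E = 164/4 = 41
(39 - 41)^2 / 41 = 4 / 41 = 4/41 ≈ 0.097561
(48 - 41)^2 / 41 = 49 / 41 = 49/41 ≈ 1.195122
(45 - 41)^2 / 41 = 16 / 41 = 16/41 ≈ 0.390244
(32 - 41)^2 / 41 = 81 / 41 = 81/41 ≈ 1.975610
chi2 = 150/41 ≈ 3.658537

3.6585


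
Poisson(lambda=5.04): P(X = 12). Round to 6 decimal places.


P = e^(-lam) * lam^k / k!
e^(-5.04) ≈ 0.006473748
lam^k = 5.04^12 ≈ 268637376.395544
k! = 12! = 479001600
P = 0.006473748 * 268637376.395544 / 479001600 ≈ 0.003631

0.003631


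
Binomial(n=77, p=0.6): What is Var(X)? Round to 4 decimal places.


Var = n*p*(1-p) = 77 * 0.6 * 0.4 = 18.48

18.4800


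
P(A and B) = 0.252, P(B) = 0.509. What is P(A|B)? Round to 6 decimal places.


P(A|B) = P(A and B) / P(B) = 0.252 / 0.509 = 252/509 ≈ 0.49508841

0.495088


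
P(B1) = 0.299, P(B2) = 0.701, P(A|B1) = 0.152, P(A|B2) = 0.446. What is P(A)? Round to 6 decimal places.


P(A) = P(A|B1)*P(B1) + P(A|B2)*P(B2)
P(A|B1)*P(B1) = 0.152 * 0.299 = 0.045448
P(A|B2)*P(B2) = 0.446 * 0.701 = 0.312646
P(A) = 0.045448 + 0.312646 = 0.358094

0.358094


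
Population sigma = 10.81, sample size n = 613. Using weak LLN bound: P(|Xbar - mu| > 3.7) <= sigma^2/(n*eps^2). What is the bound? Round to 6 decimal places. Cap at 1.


bound = min(1, sigma^2/(n*eps^2))
sigma^2 = 10.81^2 = 116.8561
n*eps^2 = 613 * 3.7^2 = 613 * 13.69 = 8391.97
sigma^2/(n*eps^2) = 116.8561 / 8391.97 ≈ 0.01392475

0.013925


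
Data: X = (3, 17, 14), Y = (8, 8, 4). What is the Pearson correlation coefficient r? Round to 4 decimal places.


r = sum((xi-xbar)(yi-ybar)) / sqrt(sum((xi-xbar)^2) * sum((yi-ybar)^2))
n = 3, xbar = 34/3 ≈ 11.333333, ybar = 20/3 ≈ 6.666667
Sxy = sum((xi-xbar)(yi-ybar)) = -32/3 ≈ -10.666667
Sxx = sum((xi-xbar)^2) = 326/3 ≈ 108.666667
Syy = sum((yi-ybar)^2) = 32/3 ≈ 10.666667
sqrt(Sxx*Syy) ≈ 34.045721
r = Sxy / sqrt(Sxx*Syy) = -10.666667 / 34.045721 ≈ -0.313304

-0.3133


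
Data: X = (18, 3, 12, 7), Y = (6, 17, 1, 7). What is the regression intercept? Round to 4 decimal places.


a = ybar - b*xbar, where b = sum((xi-xbar)(yi-ybar)) / sum((xi-xbar)^2)
n = 4, xbar = 40/4 = 10, ybar = 31/4 = 7.75
Sxy = sum((xi-xbar)(yi-ybar)) = -90
Sxx = sum((xi-xbar)^2) = 126
b = Sxy / Sxx = -5/7 ≈ -0.714286
a = 7.75 - (-0.714286) * 10 = 417/28 ≈ 14.892857

14.8929


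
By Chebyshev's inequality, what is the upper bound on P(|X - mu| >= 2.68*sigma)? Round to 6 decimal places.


P <= 1/k^2
k^2 = 2.68^2 = 7.1824
1/k^2 = 1 / 7.1824 = 625/4489 ≈ 0.13922923

0.139229


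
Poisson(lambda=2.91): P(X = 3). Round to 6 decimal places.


P = e^(-lam) * lam^k / k!
e^(-2.91) ≈ 0.05447573
lam^k = 2.91^3 = 24.642171
k! = 3! = 6
P = 0.05447573 * 24.642171 / 6 ≈ 0.223733

0.223733


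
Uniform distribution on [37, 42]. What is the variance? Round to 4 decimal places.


Var = (b-a)^2 / 12
(b-a)^2 = (42 - 37)^2 = 25
Var = 25/12 ≈ 2.083333

2.0833


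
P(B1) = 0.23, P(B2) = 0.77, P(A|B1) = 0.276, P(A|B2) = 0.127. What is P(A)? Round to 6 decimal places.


P(A) = P(A|B1)*P(B1) + P(A|B2)*P(B2)
P(A|B1)*P(B1) = 0.276 * 0.23 = 0.06348
P(A|B2)*P(B2) = 0.127 * 0.77 = 0.09779
P(A) = 0.06348 + 0.09779 = 0.16127

0.161270


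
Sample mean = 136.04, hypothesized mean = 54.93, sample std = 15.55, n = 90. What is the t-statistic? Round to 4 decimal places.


t = (xbar - mu0) / (s/sqrt(n))
xbar - mu0 = 136.04 - 54.93 = 81.11
sqrt(90) ≈ 9.48683298
s/sqrt(n) = 15.55 / 9.48683298 ≈ 1.63911392
t = 81.11 / 1.63911392 ≈ 49.484053

49.4841


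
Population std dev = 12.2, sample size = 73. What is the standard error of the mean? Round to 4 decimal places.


SE = sigma / sqrt(n)
sqrt(73) ≈ 8.544004
SE = 12.2 / 8.544004 ≈ 1.427902

1.4279


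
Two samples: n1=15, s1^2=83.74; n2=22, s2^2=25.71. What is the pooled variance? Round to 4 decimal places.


sp^2 = ((n1-1)*s1^2 + (n2-1)*s2^2)/(n1+n2-2)
(n1-1)*s1^2 = 14 * 83.74 = 1172.36
(n2-1)*s2^2 = 21 * 25.71 = 539.91
numerator = 1172.36 + 539.91 = 1712.27
n1+n2-2 = 35
sp^2 = 1712.27 / 35 = 48.922

48.9220


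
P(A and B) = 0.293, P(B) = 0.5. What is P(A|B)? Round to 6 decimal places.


P(A|B) = P(A and B) / P(B) = 0.293 / 0.5 = 0.586

0.586000


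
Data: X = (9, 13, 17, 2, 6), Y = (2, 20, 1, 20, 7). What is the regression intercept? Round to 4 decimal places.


a = ybar - b*xbar, where b = sum((xi-xbar)(yi-ybar)) / sum((xi-xbar)^2)
n = 5, xbar = 47/5 = 9.4, ybar = 50/5 = 10
Sxy = sum((xi-xbar)(yi-ybar)) = -93
Sxx = sum((xi-xbar)^2) = 137.2
b = Sxy / Sxx = -465/686 ≈ -0.677843
a = 10 - (-0.677843) * 9.4 = 11231/686 ≈ 16.371720

16.3717


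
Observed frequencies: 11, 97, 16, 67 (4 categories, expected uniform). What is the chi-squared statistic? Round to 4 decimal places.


chi2 = sum((O-E)^2/E), E = total/4
total = 191, E = 191/4 = 47.75
(11 - 47.75)^2 / 47.75 = 1350.5625 / 47.75 = 21609/764 ≈ 28.284031
(97 - 47.75)^2 / 47.75 = 2425.5625 / 47.75 = 38809/764 ≈ 50.797120
(16 - 47.75)^2 / 47.75 = 1008.0625 / 47.75 = 16129/764 ≈ 21.111257
(67 - 47.75)^2 / 47.75 = 370.5625 / 47.75 = 5929/764 ≈ 7.760471
chi2 = 20619/191 ≈ 107.952880

107.9529


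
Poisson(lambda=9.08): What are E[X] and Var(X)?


E[X] = Var(X) = lambda = 9.08

9.08, 9.08


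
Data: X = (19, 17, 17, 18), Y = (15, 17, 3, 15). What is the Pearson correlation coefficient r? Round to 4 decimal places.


r = sum((xi-xbar)(yi-ybar)) / sqrt(sum((xi-xbar)^2) * sum((yi-ybar)^2))
n = 4, xbar = 71/4 = 17.75, ybar = 50/4 = 12.5
Sxy = sum((xi-xbar)(yi-ybar)) = 7.5
Sxx = sum((xi-xbar)^2) = 2.75
Syy = sum((yi-ybar)^2) = 123
sqrt(Sxx*Syy) ≈ 18.391574
r = Sxy / sqrt(Sxx*Syy) = 7.5 / 18.391574 ≈ 0.407795

0.4078


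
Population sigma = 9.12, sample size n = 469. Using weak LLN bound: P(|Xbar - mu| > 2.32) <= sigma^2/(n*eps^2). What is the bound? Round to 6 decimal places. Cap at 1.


bound = min(1, sigma^2/(n*eps^2))
sigma^2 = 9.12^2 = 83.1744
n*eps^2 = 469 * 2.32^2 = 469 * 5.3824 = 2524.3456
sigma^2/(n*eps^2) = 83.1744 / 2524.3456 ≈ 0.03294890

0.032949


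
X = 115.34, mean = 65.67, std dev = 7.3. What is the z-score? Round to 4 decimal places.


z = (X - mu) / sigma
X - mu = 115.34 - 65.67 = 49.67
z = 49.67 / 7.3 = 4967/730 ≈ 6.804110

6.8041


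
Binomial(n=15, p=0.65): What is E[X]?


E[X] = n*p = 15 * 0.65 = 9.75

9.75


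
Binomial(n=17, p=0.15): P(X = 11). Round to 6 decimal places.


P = C(n,k) * p^k * (1-p)^(n-k)
C(17,11) = 12376
p^k = 0.15^11 ≈ 0.0000000008649756
(1-p)^(n-k) = 0.85^6 ≈ 0.3771495
P = 12376 * 0.0000000008649756 * 0.3771495 ≈ 0.000004

0.000004


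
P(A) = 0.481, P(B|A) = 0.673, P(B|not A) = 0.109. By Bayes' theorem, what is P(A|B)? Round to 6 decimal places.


P(A|B) = P(B|A)*P(A) / P(B), P(B) = P(B|A)*P(A) + P(B|not A)*P(not A)
P(B|A)*P(A) = 0.673 * 0.481 = 0.323713
P(B|not A)*P(not A) = 0.109 * 0.519 = 0.056571
P(B) = 0.323713 + 0.056571 = 0.380284
P(A|B) = 0.323713 / 0.380284 ≈ 0.85124013

0.851240


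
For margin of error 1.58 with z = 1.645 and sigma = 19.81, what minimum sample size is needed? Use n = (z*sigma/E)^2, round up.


z*sigma/E = 1.645 * 19.81 / 1.58 ≈ 20.624968
(z*sigma/E)^2 ≈ 425.389320
round up: n = 426

426


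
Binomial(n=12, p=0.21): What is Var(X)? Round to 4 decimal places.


Var = n*p*(1-p) = 12 * 0.21 * 0.79 = 1.9908

1.9908


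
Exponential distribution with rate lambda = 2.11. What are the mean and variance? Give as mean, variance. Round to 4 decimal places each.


mean = 1/lam, var = 1/lam^2
mean = 1 / 2.11 = 100/211 ≈ 0.473934
lam^2 = 2.11^2 = 4.4521
var = 1 / 4.4521 ≈ 0.224613

0.4739, 0.2246


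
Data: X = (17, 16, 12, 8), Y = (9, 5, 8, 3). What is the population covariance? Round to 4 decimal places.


Cov = (1/n)*sum((xi-xbar)(yi-ybar))
n = 4, xbar = 53/4 = 13.25, ybar = 25/4 = 6.25
sum((xi-xbar)(yi-ybar)) = 21.75
Cov = 21.75 / 4 = 5.4375

5.4375


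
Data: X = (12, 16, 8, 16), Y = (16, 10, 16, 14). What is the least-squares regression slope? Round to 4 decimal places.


b = sum((xi-xbar)(yi-ybar)) / sum((xi-xbar)^2)
n = 4, xbar = 52/4 = 13, ybar = 56/4 = 14
Sxy = sum((xi-xbar)(yi-ybar)) = -24
Sxx = sum((xi-xbar)^2) = 44
b = Sxy / Sxx = -6/11 ≈ -0.545455

-0.5455


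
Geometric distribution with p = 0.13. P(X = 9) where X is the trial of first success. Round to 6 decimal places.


P = (1-p)^(k-1) * p
(1-p)^(k-1) = 0.87^8 ≈ 0.3282117
P = 0.3282117 * 0.13 ≈ 0.04266752

0.042668


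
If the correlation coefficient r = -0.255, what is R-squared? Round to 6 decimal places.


R^2 = r^2 = (-0.255)^2 = 0.065025

0.065025


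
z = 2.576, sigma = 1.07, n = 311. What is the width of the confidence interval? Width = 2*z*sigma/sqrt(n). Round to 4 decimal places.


width = 2*z*sigma/sqrt(n)
2*z*sigma = 2 * 2.576 * 1.07 = 5.51264
sqrt(311) ≈ 17.635192
width = 5.51264 / 17.635192 ≈ 0.312593

0.3126


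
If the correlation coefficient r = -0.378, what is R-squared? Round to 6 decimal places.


R^2 = r^2 = (-0.378)^2 = 0.142884

0.142884


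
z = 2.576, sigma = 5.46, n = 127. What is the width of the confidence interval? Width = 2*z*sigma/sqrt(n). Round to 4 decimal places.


width = 2*z*sigma/sqrt(n)
2*z*sigma = 2 * 2.576 * 5.46 = 28.12992
sqrt(127) ≈ 11.269428
width = 28.12992 / 11.269428 ≈ 2.496127

2.4961


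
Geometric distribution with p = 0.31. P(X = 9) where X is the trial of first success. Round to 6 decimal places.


P = (1-p)^(k-1) * p
(1-p)^(k-1) = 0.69^8 ≈ 0.05137984
P = 0.05137984 * 0.31 ≈ 0.01592775

0.015928


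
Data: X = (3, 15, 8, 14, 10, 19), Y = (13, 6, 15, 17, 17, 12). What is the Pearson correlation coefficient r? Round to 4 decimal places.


r = sum((xi-xbar)(yi-ybar)) / sqrt(sum((xi-xbar)^2) * sum((yi-ybar)^2))
n = 6, xbar = 69/6 = 11.5, ybar = 80/6 = 40/3 ≈ 13.333333
Sxy = sum((xi-xbar)(yi-ybar)) = -35
Sxx = sum((xi-xbar)^2) = 161.5
Syy = sum((yi-ybar)^2) = 256/3 ≈ 85.333333
sqrt(Sxx*Syy) ≈ 117.393924
r = Sxy / sqrt(Sxx*Syy) = -35 / 117.393924 ≈ -0.298141

-0.2981


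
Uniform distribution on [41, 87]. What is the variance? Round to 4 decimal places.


Var = (b-a)^2 / 12
(b-a)^2 = (87 - 41)^2 = 2116
Var = 2116/12 ≈ 176.333333

176.3333


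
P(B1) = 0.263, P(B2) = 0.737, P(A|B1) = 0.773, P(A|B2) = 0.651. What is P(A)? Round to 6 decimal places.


P(A) = P(A|B1)*P(B1) + P(A|B2)*P(B2)
P(A|B1)*P(B1) = 0.773 * 0.263 = 0.203299
P(A|B2)*P(B2) = 0.651 * 0.737 = 0.479787
P(A) = 0.203299 + 0.479787 = 0.683086

0.683086


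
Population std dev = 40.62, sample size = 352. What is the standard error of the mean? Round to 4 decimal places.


SE = sigma / sqrt(n)
sqrt(352) ≈ 18.761663
SE = 40.62 / 18.761663 ≈ 2.165053

2.1651


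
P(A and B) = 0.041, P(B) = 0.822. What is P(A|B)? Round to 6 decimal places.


P(A|B) = P(A and B) / P(B) = 0.041 / 0.822 = 41/822 ≈ 0.04987835

0.049878


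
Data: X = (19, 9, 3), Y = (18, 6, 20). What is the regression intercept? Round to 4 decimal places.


a = ybar - b*xbar, where b = sum((xi-xbar)(yi-ybar)) / sum((xi-xbar)^2)
n = 3, xbar = 31/3 ≈ 10.333333, ybar = 44/3 ≈ 14.666667
Sxy = sum((xi-xbar)(yi-ybar)) = 4/3 ≈ 1.333333
Sxx = sum((xi-xbar)^2) = 392/3 ≈ 130.666667
b = Sxy / Sxx = 1/98 ≈ 0.010204
a = 14.666667 - 0.010204 * 10.333333 = 1427/98 ≈ 14.561224

14.5612


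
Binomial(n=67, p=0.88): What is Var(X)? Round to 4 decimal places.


Var = n*p*(1-p) = 67 * 0.88 * 0.12 = 7.0752

7.0752


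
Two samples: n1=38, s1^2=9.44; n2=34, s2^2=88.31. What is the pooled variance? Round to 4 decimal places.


sp^2 = ((n1-1)*s1^2 + (n2-1)*s2^2)/(n1+n2-2)
(n1-1)*s1^2 = 37 * 9.44 = 349.28
(n2-1)*s2^2 = 33 * 88.31 = 2914.23
numerator = 349.28 + 2914.23 = 3263.51
n1+n2-2 = 70
sp^2 = 3263.51 / 70 = 326351/7000 ≈ 46.621571

46.6216


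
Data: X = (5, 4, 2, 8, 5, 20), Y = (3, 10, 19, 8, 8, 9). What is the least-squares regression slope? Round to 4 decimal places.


b = sum((xi-xbar)(yi-ybar)) / sum((xi-xbar)^2)
n = 6, xbar = 44/6 = 22/3 ≈ 7.333333, ybar = 57/6 = 9.5
Sxy = sum((xi-xbar)(yi-ybar)) = -41
Sxx = sum((xi-xbar)^2) = 634/3 ≈ 211.333333
b = Sxy / Sxx = -123/634 ≈ -0.194006

-0.1940


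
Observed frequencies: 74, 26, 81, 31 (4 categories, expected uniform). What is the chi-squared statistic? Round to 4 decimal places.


chi2 = sum((O-E)^2/E), E = total/4
total = 212, E = 212/4 = 53
(74 - 53)^2 / 53 = 441 / 53 = 441/53 ≈ 8.320755
(26 - 53)^2 / 53 = 729 / 53 = 729/53 ≈ 13.754717
(81 - 53)^2 / 53 = 784 / 53 = 784/53 ≈ 14.792453
(31 - 53)^2 / 53 = 484 / 53 = 484/53 ≈ 9.132075
chi2 = 46

46.0000


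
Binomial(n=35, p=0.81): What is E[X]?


E[X] = n*p = 35 * 0.81 = 28.35

28.35


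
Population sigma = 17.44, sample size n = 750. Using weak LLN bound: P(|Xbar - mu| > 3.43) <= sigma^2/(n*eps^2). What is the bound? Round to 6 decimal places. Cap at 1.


bound = min(1, sigma^2/(n*eps^2))
sigma^2 = 17.44^2 = 304.1536
n*eps^2 = 750 * 3.43^2 = 750 * 11.7649 = 8823.675
sigma^2/(n*eps^2) = 304.1536 / 8823.675 ≈ 0.03447017

0.034470


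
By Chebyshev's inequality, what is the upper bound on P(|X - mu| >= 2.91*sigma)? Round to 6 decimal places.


P <= 1/k^2
k^2 = 2.91^2 = 8.4681
1/k^2 = 1 / 8.4681 ≈ 0.11809024

0.118090


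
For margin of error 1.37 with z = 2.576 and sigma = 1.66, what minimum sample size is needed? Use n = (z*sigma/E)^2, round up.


z*sigma/E = 2.576 * 1.66 / 1.37 ≈ 3.121285
(z*sigma/E)^2 ≈ 9.742418
round up: n = 10

10


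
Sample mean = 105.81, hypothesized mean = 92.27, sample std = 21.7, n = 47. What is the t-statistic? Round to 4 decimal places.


t = (xbar - mu0) / (s/sqrt(n))
xbar - mu0 = 105.81 - 92.27 = 13.54
sqrt(47) ≈ 6.85565460
s/sqrt(n) = 21.7 / 6.85565460 ≈ 3.16527032
t = 13.54 / 3.16527032 ≈ 4.277676

4.2777


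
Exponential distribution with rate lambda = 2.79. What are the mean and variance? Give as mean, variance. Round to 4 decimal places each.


mean = 1/lam, var = 1/lam^2
mean = 1 / 2.79 = 100/279 ≈ 0.358423
lam^2 = 2.79^2 = 7.7841
var = 1 / 7.7841 ≈ 0.128467

0.3584, 0.1285


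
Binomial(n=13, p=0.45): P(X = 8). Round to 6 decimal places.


P = C(n,k) * p^k * (1-p)^(n-k)
C(13,8) = 1287
p^k = 0.45^8 ≈ 0.001681513
(1-p)^(n-k) = 0.55^5 ≈ 0.05032844
P = 1287 * 0.001681513 * 0.05032844 ≈ 0.108916

0.108916


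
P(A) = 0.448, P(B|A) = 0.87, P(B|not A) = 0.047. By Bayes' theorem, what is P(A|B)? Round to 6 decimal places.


P(A|B) = P(B|A)*P(A) / P(B), P(B) = P(B|A)*P(A) + P(B|not A)*P(not A)
P(B|A)*P(A) = 0.87 * 0.448 = 0.38976
P(B|not A)*P(not A) = 0.047 * 0.552 = 0.025944
P(B) = 0.38976 + 0.025944 = 0.415704
P(A|B) = 0.38976 / 0.415704 ≈ 0.93759021

0.937590


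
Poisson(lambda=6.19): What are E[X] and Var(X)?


E[X] = Var(X) = lambda = 6.19

6.19, 6.19


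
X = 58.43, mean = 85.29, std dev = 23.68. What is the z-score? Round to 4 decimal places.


z = (X - mu) / sigma
X - mu = 58.43 - 85.29 = -26.86
z = -26.86 / 23.68 = -1343/1184 ≈ -1.134291

-1.1343


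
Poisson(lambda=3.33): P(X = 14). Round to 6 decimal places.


P = e^(-lam) * lam^k / k!
e^(-3.33) ≈ 0.03579311
lam^k = 3.33^14 ≈ 20616705.585986
k! = 14! = 87178291200
P = 0.03579311 * 20616705.585986 / 87178291200 ≈ 0.000008

0.000008


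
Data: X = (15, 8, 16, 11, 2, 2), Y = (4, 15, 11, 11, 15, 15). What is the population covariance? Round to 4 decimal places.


Cov = (1/n)*sum((xi-xbar)(yi-ybar))
n = 6, xbar = 54/6 = 9, ybar = 71/6 ≈ 11.833333
sum((xi-xbar)(yi-ybar)) = -102
Cov = -102 / 6 = -17

-17.0000


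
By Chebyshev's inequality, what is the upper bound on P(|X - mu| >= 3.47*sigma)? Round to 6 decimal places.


P <= 1/k^2
k^2 = 3.47^2 = 12.0409
1/k^2 = 1 / 12.0409 ≈ 0.08305027

0.083050


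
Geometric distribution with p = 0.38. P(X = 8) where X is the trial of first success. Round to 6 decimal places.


P = (1-p)^(k-1) * p
(1-p)^(k-1) = 0.62^7 ≈ 0.03521615
P = 0.03521615 * 0.38 ≈ 0.01338214

0.013382


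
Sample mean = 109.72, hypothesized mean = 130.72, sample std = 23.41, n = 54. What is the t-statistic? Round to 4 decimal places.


t = (xbar - mu0) / (s/sqrt(n))
xbar - mu0 = 109.72 - 130.72 = -21
sqrt(54) ≈ 7.34846923
s/sqrt(n) = 23.41 / 7.34846923 ≈ 3.18569749
t = -21 / 3.18569749 ≈ -6.591963

-6.5920


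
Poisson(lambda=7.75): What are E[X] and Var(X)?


E[X] = Var(X) = lambda = 7.75

7.75, 7.75


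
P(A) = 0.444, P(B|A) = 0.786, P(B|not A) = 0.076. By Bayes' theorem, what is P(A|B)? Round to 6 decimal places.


P(A|B) = P(B|A)*P(A) / P(B), P(B) = P(B|A)*P(A) + P(B|not A)*P(not A)
P(B|A)*P(A) = 0.786 * 0.444 = 0.348984
P(B|not A)*P(not A) = 0.076 * 0.556 = 0.042256
P(B) = 0.348984 + 0.042256 = 0.39124
P(A|B) = 0.348984 / 0.39124 ≈ 0.89199468

0.891995


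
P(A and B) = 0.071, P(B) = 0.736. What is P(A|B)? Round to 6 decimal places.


P(A|B) = P(A and B) / P(B) = 0.071 / 0.736 = 71/736 ≈ 0.09646739

0.096467


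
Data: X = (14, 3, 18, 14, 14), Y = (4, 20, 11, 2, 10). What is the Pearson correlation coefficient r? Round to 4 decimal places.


r = sum((xi-xbar)(yi-ybar)) / sqrt(sum((xi-xbar)^2) * sum((yi-ybar)^2))
n = 5, xbar = 63/5 = 12.6, ybar = 47/5 = 9.4
Sxy = sum((xi-xbar)(yi-ybar)) = -110.2
Sxx = sum((xi-xbar)^2) = 127.2
Syy = sum((yi-ybar)^2) = 199.2
sqrt(Sxx*Syy) ≈ 159.179898
r = Sxy / sqrt(Sxx*Syy) = -110.2 / 159.179898 ≈ -0.692298

-0.6923


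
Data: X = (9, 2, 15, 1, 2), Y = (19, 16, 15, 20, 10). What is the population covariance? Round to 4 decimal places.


Cov = (1/n)*sum((xi-xbar)(yi-ybar))
n = 5, xbar = 29/5 = 5.8, ybar = 80/5 = 16
sum((xi-xbar)(yi-ybar)) = 4
Cov = 4 / 5 = 0.8

0.8000


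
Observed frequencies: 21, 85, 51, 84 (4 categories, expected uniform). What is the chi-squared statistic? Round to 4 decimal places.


chi2 = sum((O-E)^2/E), E = total/4
total = 241, E = 241/4 = 60.25
(21 - 60.25)^2 / 60.25 = 1540.5625 / 60.25 = 24649/964 ≈ 25.569502
(85 - 60.25)^2 / 60.25 = 612.5625 / 60.25 = 9801/964 ≈ 10.167012
(51 - 60.25)^2 / 60.25 = 85.5625 / 60.25 = 1369/964 ≈ 1.420124
(84 - 60.25)^2 / 60.25 = 564.0625 / 60.25 = 9025/964 ≈ 9.362033
chi2 = 11211/241 ≈ 46.518672

46.5187


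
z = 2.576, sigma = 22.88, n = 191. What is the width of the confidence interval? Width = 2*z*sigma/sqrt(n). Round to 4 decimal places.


width = 2*z*sigma/sqrt(n)
2*z*sigma = 2 * 2.576 * 22.88 = 117.87776
sqrt(191) ≈ 13.820275
width = 117.87776 / 13.820275 ≈ 8.529335

8.5293


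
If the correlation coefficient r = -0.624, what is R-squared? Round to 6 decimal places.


R^2 = r^2 = (-0.624)^2 = 0.389376

0.389376


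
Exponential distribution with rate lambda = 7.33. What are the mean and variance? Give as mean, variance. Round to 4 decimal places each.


mean = 1/lam, var = 1/lam^2
mean = 1 / 7.33 = 100/733 ≈ 0.136426
lam^2 = 7.33^2 = 53.7289
var = 1 / 53.7289 ≈ 0.018612

0.1364, 0.0186


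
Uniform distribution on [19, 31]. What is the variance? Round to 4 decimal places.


Var = (b-a)^2 / 12
(b-a)^2 = (31 - 19)^2 = 144
Var = 144/12 = 12

12.0000


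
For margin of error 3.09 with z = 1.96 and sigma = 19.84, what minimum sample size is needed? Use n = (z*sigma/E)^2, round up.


z*sigma/E = 1.96 * 19.84 / 3.09 = 97216/7725 ≈ 12.584595
(z*sigma/E)^2 ≈ 158.372043
round up: n = 159

159


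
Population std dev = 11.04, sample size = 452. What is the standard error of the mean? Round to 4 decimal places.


SE = sigma / sqrt(n)
sqrt(452) ≈ 21.260292
SE = 11.04 / 21.260292 ≈ 0.519278

0.5193


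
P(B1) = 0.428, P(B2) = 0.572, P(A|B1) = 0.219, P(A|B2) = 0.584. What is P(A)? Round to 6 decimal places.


P(A) = P(A|B1)*P(B1) + P(A|B2)*P(B2)
P(A|B1)*P(B1) = 0.219 * 0.428 = 0.093732
P(A|B2)*P(B2) = 0.584 * 0.572 = 0.334048
P(A) = 0.093732 + 0.334048 = 0.42778

0.427780


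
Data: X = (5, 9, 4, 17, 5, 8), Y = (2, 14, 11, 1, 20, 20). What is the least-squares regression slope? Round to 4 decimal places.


b = sum((xi-xbar)(yi-ybar)) / sum((xi-xbar)^2)
n = 6, xbar = 48/6 = 8, ybar = 68/6 = 34/3 ≈ 11.333333
Sxy = sum((xi-xbar)(yi-ybar)) = -87
Sxx = sum((xi-xbar)^2) = 116
b = Sxy / Sxx = -0.75

-0.7500


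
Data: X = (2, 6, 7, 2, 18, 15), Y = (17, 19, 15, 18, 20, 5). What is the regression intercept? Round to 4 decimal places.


a = ybar - b*xbar, where b = sum((xi-xbar)(yi-ybar)) / sum((xi-xbar)^2)
n = 6, xbar = 50/6 = 25/3 ≈ 8.333333, ybar = 94/6 = 47/3 ≈ 15.666667
Sxy = sum((xi-xbar)(yi-ybar)) = -178/3 ≈ -59.333333
Sxx = sum((xi-xbar)^2) = 676/3 ≈ 225.333333
b = Sxy / Sxx = -89/338 ≈ -0.263314
a = 15.666667 - (-0.263314) * 8.333333 = 6037/338 ≈ 17.860947

17.8609


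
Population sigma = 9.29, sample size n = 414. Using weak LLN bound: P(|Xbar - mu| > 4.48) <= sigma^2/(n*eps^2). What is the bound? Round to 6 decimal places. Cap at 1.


bound = min(1, sigma^2/(n*eps^2))
sigma^2 = 9.29^2 = 86.3041
n*eps^2 = 414 * 4.48^2 = 414 * 20.0704 = 8309.1456
sigma^2/(n*eps^2) = 86.3041 / 8309.1456 ≈ 0.01038664

0.010387


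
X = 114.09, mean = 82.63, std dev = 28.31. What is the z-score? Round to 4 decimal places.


z = (X - mu) / sigma
X - mu = 114.09 - 82.63 = 31.46
z = 31.46 / 28.31 = 3146/2831 ≈ 1.111268

1.1113


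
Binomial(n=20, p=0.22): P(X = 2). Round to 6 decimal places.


P = C(n,k) * p^k * (1-p)^(n-k)
C(20,2) = 190
p^k = 0.22^2 = 0.0484
(1-p)^(n-k) = 0.78^18 ≈ 0.01142097
P = 190 * 0.0484 * 0.01142097 ≈ 0.105027

0.105027


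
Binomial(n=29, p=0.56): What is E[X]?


E[X] = n*p = 29 * 0.56 = 16.24

16.24


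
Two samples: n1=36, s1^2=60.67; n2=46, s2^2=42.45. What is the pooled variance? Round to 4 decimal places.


sp^2 = ((n1-1)*s1^2 + (n2-1)*s2^2)/(n1+n2-2)
(n1-1)*s1^2 = 35 * 60.67 = 2123.45
(n2-1)*s2^2 = 45 * 42.45 = 1910.25
numerator = 2123.45 + 1910.25 = 4033.7
n1+n2-2 = 80
sp^2 = 4033.7 / 80 = 50.42125

50.4213


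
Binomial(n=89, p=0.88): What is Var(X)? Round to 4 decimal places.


Var = n*p*(1-p) = 89 * 0.88 * 0.12 = 9.3984

9.3984


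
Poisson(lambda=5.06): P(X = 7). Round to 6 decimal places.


P = e^(-lam) * lam^k / k!
e^(-5.06) ≈ 0.006345560
lam^k = 5.06^7 ≈ 84928.532110
k! = 7! = 5040
P = 0.006345560 * 84928.532110 / 5040 ≈ 0.106928

0.106928


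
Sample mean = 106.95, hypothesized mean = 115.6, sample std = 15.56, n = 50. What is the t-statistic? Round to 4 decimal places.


t = (xbar - mu0) / (s/sqrt(n))
xbar - mu0 = 106.95 - 115.6 = -8.65
sqrt(50) ≈ 7.07106781
s/sqrt(n) = 15.56 / 7.07106781 ≈ 2.20051630
t = -8.65 / 2.20051630 ≈ -3.930896

-3.9309


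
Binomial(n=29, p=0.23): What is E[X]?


E[X] = n*p = 29 * 0.23 = 6.67

6.67


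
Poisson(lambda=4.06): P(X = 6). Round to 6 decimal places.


P = e^(-lam) * lam^k / k!
e^(-4.06) ≈ 0.01724902
lam^k = 4.06^6 ≈ 4478.743609
k! = 6! = 720
P = 0.01724902 * 4478.743609 / 720 ≈ 0.107297

0.107297


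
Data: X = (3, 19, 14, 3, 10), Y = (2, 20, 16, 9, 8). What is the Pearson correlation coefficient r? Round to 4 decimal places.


r = sum((xi-xbar)(yi-ybar)) / sqrt(sum((xi-xbar)^2) * sum((yi-ybar)^2))
n = 5, xbar = 49/5 = 9.8, ybar = 55/5 = 11
Sxy = sum((xi-xbar)(yi-ybar)) = 178
Sxx = sum((xi-xbar)^2) = 194.8
Syy = sum((yi-ybar)^2) = 200
sqrt(Sxx*Syy) ≈ 197.382877
r = Sxy / sqrt(Sxx*Syy) = 178 / 197.382877 ≈ 0.901801

0.9018


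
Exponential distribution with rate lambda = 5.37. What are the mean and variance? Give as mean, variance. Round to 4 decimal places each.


mean = 1/lam, var = 1/lam^2
mean = 1 / 5.37 = 100/537 ≈ 0.186220
lam^2 = 5.37^2 = 28.8369
var = 1 / 28.8369 ≈ 0.034678

0.1862, 0.0347


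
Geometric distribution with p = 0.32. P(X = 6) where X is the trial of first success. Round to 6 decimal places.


P = (1-p)^(k-1) * p
(1-p)^(k-1) = 0.68^5 ≈ 0.1453934
P = 0.1453934 * 0.32 ≈ 0.04652587

0.046526
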